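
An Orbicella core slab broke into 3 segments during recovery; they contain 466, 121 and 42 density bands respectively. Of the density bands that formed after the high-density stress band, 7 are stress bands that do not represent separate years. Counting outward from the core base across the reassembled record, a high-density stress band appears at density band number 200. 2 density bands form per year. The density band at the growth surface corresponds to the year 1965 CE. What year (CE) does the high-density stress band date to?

1754 CE

Total density bands = 466 + 121 + 42 = 629.
The high-density stress band sits at density band 200 from the core base, so 629 − 200 = 429 density bands formed after it.
429 − 7 false = 422 true density bands after the high-density stress band.
422 density bands at 2 per year is 422 / 2 = 211 years.
1965 − 211 = 1754 CE.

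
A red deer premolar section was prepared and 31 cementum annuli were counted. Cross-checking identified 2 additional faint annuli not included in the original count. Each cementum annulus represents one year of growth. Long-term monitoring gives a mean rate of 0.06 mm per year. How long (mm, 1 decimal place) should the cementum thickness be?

2.0 mm

True cementum annulus count = 31 + 2 = 33.
Length ≈ 0.06 × 33 = 2.0 mm.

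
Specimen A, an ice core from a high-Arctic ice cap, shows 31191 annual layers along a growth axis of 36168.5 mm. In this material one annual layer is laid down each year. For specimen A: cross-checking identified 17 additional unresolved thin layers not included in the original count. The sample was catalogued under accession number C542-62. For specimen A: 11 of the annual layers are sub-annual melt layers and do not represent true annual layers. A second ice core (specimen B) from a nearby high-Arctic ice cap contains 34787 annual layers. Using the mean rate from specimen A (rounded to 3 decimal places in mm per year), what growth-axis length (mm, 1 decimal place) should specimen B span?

Specimen A: correcting the raw count gives 31191 − 11 + 17 = 31197 true annual layers.
A: Mean rate = 36168.5 mm / 31197 years ≈ 1.159 mm/year.
B's length ≈ 1.159 × 34787 = 40318.1 mm.

40318.1 mm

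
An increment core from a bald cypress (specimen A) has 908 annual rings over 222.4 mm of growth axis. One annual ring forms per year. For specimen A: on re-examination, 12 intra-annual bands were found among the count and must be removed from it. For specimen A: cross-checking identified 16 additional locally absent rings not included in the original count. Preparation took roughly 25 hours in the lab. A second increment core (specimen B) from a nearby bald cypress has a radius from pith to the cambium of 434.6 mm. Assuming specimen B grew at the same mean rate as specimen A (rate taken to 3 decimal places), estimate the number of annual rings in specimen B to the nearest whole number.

Specimen A: true annual ring count = 908 − 12 + 16 = 912.
A: Mean rate = 222.4 mm / 912 years ≈ 0.244 mm/yr.
For B, 434.6 / 0.244 = 1781.15 years ≈ 1781 annual rings.

1781 annual rings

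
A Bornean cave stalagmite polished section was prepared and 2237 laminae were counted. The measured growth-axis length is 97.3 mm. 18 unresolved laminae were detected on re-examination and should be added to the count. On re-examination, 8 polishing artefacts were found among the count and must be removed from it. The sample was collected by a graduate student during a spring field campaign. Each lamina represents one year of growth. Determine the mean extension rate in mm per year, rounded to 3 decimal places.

0.043 mm per year

True lamina count = 2237 − 8 + 18 = 2247.
Extension rate ≈ 97.3 / 2247 = 0.043 mm per year.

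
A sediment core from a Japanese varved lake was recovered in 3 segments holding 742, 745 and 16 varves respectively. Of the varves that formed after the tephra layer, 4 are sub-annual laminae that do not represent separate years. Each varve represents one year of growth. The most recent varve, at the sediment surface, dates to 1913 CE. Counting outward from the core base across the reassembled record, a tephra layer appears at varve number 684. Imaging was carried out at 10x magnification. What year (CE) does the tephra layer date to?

Total varves = 742 + 745 + 16 = 1503.
The tephra layer sits at varve 684 from the core base, so 1503 − 684 = 819 varves formed after it.
Excluding 4 false varves: 819 − 4 = 815.
The varve at the sediment surface is 1913 CE, so the tephra layer dates to 1913 − 815 = 1098 CE.

1098 CE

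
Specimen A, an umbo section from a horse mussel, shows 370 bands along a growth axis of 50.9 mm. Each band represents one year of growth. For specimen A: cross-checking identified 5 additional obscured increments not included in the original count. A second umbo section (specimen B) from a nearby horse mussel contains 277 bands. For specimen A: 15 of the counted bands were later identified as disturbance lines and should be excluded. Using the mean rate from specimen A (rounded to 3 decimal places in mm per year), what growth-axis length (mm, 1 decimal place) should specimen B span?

39.1 mm

Specimen A: true band count = 370 − 15 + 5 = 360.
A: Mean rate = 50.9 mm / 360 years ≈ 0.141 mm per year.
Length of B = 0.141 × 277 = 39.1 mm.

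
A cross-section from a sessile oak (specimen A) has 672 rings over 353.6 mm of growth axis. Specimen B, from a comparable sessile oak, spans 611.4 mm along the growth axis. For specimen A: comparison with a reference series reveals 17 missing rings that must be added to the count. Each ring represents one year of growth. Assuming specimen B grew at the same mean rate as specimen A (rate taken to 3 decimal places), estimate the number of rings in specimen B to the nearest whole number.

1192 rings

Specimen A: adjusted count: 672 + 17 = 689 rings.
A: Extension rate ≈ 353.6 / 689 = 0.513 mm per year.
Specimen B: 611.4 mm / 0.513 mm per year = 1191.81 years ≈ 1192 rings.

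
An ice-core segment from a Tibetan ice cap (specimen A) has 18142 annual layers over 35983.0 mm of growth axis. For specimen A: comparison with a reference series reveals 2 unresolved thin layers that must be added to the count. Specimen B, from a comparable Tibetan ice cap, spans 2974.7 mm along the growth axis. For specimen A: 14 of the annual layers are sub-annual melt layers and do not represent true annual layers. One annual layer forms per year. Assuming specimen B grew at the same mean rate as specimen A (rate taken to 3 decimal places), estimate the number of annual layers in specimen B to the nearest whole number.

Specimen A: adjusted count: 18142 − 14 + 2 = 18130 annual layers.
A: Extension rate ≈ 35983.0 / 18130 = 1.985 mm/yr.
B spans 2974.7 / 1.985 = 1498.59 years ≈ 1499 annual layers.

1499 annual layers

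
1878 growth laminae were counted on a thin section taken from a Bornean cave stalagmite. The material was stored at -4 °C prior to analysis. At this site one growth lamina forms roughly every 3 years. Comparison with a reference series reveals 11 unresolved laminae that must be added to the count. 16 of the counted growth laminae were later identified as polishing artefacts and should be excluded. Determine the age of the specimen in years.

5619 years

After corrections the count is 1878 − 16 + 11 = 1873 growth laminae.
At 3 years per growth lamina, 1873 × 3 = 5619 years.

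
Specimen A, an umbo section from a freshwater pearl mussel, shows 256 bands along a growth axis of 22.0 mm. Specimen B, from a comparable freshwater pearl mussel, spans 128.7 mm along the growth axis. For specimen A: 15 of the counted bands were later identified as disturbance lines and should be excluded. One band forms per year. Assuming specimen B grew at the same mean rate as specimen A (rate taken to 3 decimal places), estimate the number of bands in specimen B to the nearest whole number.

1414 bands

Specimen A: true band count = 256 − 15 = 241.
A: Mean rate = 22.0 mm / 241 years ≈ 0.091 mm per year.
Specimen B: 128.7 mm / 0.091 mm per year = 1414.29 years ≈ 1414 bands.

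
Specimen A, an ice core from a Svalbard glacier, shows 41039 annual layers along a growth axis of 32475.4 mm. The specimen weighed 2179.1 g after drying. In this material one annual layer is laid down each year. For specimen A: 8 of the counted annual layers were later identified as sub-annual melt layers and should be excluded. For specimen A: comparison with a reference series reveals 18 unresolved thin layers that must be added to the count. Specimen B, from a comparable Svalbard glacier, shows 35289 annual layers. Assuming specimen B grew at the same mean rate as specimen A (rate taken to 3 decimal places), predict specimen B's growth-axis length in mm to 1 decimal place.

27913.6 mm

Specimen A: correcting the raw count gives 41039 − 8 + 18 = 41049 true annual layers.
A: Mean rate = 32475.4 mm / 41049 years ≈ 0.791 mm/year.
Length of B = 0.791 × 35289 = 27913.6 mm.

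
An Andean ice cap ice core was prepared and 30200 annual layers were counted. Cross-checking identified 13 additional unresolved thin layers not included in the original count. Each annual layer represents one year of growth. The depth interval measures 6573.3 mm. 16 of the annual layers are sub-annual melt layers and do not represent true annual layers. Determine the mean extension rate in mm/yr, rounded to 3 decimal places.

0.218 mm/yr

After corrections the count is 30200 − 16 + 13 = 30197 annual layers.
6573.3 mm over 30197 years gives 6573.3 / 30197 ≈ 0.218 mm/yr.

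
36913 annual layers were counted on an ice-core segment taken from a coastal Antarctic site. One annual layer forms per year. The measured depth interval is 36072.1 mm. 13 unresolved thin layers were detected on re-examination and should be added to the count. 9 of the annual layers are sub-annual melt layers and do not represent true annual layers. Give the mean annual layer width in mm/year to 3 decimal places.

0.977 mm/year

Correcting the raw count gives 36913 − 9 + 13 = 36917 true annual layers.
36072.1 mm over 36917 years gives 36072.1 / 36917 ≈ 0.977 mm/year.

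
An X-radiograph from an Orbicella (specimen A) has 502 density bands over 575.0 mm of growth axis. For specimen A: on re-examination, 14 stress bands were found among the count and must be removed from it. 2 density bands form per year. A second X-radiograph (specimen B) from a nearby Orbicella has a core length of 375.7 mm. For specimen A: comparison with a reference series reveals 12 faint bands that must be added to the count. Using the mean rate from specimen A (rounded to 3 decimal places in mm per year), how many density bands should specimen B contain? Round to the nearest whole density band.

327 density bands

Specimen A: adjusted count: 502 − 14 + 12 = 500 density bands.
Specimen A: dividing by 2 density bands per year: 500 / 2 = 250 years.
A: Mean rate = 575.0 mm / 250 years ≈ 2.300 mm/year.
B spans 375.7 / 2.300 = 163.35 years; at 2 density bands per year that is 163.35 × 2 ≈ 327 density bands.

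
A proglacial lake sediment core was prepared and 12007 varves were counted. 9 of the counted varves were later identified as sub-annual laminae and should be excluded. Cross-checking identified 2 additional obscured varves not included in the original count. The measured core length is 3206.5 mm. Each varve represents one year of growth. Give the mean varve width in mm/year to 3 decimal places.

0.267 mm/year

Correcting the raw count gives 12007 − 9 + 2 = 12000 true varves.
Mean rate = 3206.5 mm / 12000 years ≈ 0.267 mm/year.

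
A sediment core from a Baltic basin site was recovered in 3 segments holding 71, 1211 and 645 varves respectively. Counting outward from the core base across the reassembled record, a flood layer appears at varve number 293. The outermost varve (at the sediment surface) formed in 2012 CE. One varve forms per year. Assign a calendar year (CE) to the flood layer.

Total varves = 71 + 1211 + 645 = 1927.
The flood layer sits at varve 293 from the core base, so 1927 − 293 = 1634 varves formed after it.
Counting back 1634 years from 2012 CE places the flood layer in 2012 − 1634 = 378 CE.

378 CE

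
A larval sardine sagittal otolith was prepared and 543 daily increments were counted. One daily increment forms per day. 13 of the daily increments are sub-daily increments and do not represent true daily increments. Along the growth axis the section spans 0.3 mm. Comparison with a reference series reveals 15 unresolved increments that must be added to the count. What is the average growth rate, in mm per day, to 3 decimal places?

0.001 mm per day

True daily increment count = 543 − 13 + 15 = 545.
Extension rate ≈ 0.3 / 545 = 0.001 mm per day.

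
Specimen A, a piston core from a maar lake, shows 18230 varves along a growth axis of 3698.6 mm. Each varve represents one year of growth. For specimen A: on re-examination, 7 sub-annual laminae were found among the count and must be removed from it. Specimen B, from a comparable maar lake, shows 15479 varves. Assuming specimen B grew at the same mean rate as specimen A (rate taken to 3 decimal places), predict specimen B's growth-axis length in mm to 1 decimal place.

Specimen A: true varve count = 18230 − 7 = 18223.
A: Mean rate = 3698.6 mm / 18223 years ≈ 0.203 mm/yr.
For B, 0.203 mm/year × 15479 years = 3142.2 mm.

3142.2 mm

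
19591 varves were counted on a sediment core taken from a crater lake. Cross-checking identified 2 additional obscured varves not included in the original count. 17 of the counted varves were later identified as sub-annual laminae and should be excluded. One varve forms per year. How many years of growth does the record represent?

19576 yr

Correcting the raw count gives 19591 − 17 + 2 = 19576 true varves.
One varve per year makes the duration 19576 years.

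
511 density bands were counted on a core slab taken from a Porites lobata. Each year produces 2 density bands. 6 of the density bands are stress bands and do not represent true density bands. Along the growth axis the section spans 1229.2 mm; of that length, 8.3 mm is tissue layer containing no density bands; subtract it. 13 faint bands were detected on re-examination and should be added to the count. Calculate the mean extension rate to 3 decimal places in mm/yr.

True density band count = 511 − 6 + 13 = 518.
Dividing by 2 density bands per year: 518 / 2 = 259 years.
Removing the 8.3 mm offcut leaves 1229.2 − 8.3 = 1220.9 mm.
Extension rate ≈ 1220.9 / 259 = 4.714 mm/yr.

4.714 mm/yr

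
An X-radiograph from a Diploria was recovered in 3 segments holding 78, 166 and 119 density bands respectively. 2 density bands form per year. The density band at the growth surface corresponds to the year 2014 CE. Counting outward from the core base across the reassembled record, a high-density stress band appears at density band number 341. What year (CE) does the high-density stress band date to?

Total density bands = 78 + 166 + 119 = 363.
The high-density stress band sits at density band 341 from the core base, so 363 − 341 = 22 density bands formed after it.
22 density bands at 2 per year is 22 / 2 = 11 years.
Counting back 11 years from 2014 CE places the high-density stress band in 2014 − 11 = 2003 CE.

2003 CE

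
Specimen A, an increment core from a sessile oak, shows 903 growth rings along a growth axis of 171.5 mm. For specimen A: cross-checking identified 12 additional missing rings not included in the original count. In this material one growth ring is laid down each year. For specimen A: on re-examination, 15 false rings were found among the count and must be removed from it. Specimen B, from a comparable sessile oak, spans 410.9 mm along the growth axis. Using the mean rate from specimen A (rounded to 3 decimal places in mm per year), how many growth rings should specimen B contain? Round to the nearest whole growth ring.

Specimen A: adjusted count: 903 − 15 + 12 = 900 growth rings.
A: Mean rate = 171.5 mm / 900 years ≈ 0.191 mm per year.
B spans 410.9 / 0.191 = 2151.31 years ≈ 2151 growth rings.

2151 growth rings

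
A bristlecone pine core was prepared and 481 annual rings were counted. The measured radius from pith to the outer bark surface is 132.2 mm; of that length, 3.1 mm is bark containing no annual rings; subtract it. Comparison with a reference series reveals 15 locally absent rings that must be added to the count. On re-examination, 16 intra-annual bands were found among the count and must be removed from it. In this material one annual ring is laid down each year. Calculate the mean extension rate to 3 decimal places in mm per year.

0.269 mm per year

After corrections the count is 481 − 16 + 15 = 480 annual rings.
Net length = 132.2 − 3.1 = 129.1 mm.
129.1 mm over 480 years gives 129.1 / 480 ≈ 0.269 mm per year.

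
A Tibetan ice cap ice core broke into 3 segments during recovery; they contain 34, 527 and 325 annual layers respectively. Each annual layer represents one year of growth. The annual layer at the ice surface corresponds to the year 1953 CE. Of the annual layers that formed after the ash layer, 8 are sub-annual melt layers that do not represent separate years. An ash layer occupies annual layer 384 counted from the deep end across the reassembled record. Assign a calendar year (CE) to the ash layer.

1459 CE

Total annual layers = 34 + 527 + 325 = 886.
886 − 384 = 502 annual layers lie beyond the ash layer toward the ice surface.
502 − 8 false = 494 true annual layers after the ash layer.
1953 − 494 = 1459 CE.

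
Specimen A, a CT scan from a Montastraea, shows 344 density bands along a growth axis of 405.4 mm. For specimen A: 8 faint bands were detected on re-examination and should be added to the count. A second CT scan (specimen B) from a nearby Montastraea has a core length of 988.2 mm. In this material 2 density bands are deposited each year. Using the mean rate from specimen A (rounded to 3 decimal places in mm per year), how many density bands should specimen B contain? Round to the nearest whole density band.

858 density bands

Specimen A: adjusted count: 344 + 8 = 352 density bands.
Specimen A: with 2 density bands per year, 352 / 2 = 176 years.
A: Extension rate ≈ 405.4 / 176 = 2.303 mm per year.
For B, 988.2 / 2.303 = 429.09 years; at 2 density bands per year that is 429.09 × 2 ≈ 858 density bands.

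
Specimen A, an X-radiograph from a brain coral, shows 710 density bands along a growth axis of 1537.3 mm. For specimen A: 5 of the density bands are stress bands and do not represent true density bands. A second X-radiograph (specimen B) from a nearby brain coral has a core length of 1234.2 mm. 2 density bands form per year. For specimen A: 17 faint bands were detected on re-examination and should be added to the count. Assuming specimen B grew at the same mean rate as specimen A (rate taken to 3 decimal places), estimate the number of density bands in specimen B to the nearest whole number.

Specimen A: adjusted count: 710 − 5 + 17 = 722 density bands.
Specimen A: 722 density bands at 2 per year is 722 / 2 = 361 years.
A: Extension rate ≈ 1537.3 / 361 = 4.258 mm/year.
Specimen B: 1234.2 mm / 4.258 mm per year = 289.85 years; at 2 density bands per year that is 289.85 × 2 ≈ 580 density bands.

580 density bands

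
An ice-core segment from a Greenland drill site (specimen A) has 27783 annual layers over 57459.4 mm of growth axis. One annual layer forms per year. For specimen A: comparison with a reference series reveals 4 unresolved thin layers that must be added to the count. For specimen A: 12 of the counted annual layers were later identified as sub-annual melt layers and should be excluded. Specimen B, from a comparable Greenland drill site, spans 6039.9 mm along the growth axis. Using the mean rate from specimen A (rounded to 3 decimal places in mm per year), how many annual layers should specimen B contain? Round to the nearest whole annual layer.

2919 annual layers

Specimen A: adjusted count: 27783 − 12 + 4 = 27775 annual layers.
A: Mean rate = 57459.4 mm / 27775 years ≈ 2.069 mm per year.
B spans 6039.9 / 2.069 = 2919.24 years ≈ 2919 annual layers.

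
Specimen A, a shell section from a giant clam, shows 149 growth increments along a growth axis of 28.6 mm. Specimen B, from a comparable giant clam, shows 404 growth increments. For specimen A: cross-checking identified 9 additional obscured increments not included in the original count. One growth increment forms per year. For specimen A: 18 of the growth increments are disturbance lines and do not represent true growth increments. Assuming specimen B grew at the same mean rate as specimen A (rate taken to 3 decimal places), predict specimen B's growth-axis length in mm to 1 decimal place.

82.4 mm

Specimen A: after corrections the count is 149 − 18 + 9 = 140 growth increments.
A: Mean rate = 28.6 mm / 140 years ≈ 0.204 mm/yr.
Length of B = 0.204 × 404 = 82.4 mm.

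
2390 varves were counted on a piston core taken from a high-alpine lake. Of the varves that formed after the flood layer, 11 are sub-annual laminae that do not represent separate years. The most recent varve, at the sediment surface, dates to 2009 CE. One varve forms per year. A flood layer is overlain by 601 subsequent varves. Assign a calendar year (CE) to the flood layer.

601 varves formed after the flood layer.
Excluding 11 false varves: 601 − 11 = 590.
Counting back 590 years from 2009 CE places the flood layer in 2009 − 590 = 1419 CE.

1419 CE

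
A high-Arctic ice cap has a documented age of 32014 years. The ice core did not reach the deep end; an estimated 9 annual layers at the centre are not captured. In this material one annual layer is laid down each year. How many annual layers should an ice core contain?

32005 annual layers

One annual layer per year gives 32014 annual layers over 32014 years.
32014 − 9 missed = 32005 annual layers expected in the prepared section.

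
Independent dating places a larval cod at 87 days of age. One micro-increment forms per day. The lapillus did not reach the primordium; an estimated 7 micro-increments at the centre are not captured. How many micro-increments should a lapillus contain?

80 micro-increments

Expected micro-increments over 87 days: 87.
87 − 7 missed = 80 micro-increments expected in the prepared section.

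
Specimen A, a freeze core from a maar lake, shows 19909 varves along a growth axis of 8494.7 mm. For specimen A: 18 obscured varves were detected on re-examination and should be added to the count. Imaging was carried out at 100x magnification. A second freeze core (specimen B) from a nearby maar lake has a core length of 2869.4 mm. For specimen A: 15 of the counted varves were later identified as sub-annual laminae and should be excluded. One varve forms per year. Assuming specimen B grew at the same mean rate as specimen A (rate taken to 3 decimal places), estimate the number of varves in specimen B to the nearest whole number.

Specimen A: after corrections the count is 19909 − 15 + 18 = 19912 varves.
A: Extension rate ≈ 8494.7 / 19912 = 0.427 mm per year.
For B, 2869.4 / 0.427 = 6719.91 years ≈ 6720 varves.

6720 varves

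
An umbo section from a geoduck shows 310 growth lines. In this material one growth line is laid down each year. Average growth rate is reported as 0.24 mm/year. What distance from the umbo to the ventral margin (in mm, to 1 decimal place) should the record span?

The record spans 310 years at 0.24 mm per year.
Length ≈ 0.24 × 310 = 74.4 mm.

74.4 mm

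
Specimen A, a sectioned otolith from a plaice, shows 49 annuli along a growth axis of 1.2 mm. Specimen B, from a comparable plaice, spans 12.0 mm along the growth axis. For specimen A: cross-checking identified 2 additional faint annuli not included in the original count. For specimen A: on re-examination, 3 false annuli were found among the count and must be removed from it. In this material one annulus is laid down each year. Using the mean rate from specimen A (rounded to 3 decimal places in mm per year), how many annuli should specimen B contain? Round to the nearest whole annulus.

Specimen A: adjusted count: 49 − 3 + 2 = 48 annuli.
A: Extension rate ≈ 1.2 / 48 = 0.025 mm per year.
B spans 12.0 / 0.025 = 480.00 years ≈ 480 annuli.

480 annuli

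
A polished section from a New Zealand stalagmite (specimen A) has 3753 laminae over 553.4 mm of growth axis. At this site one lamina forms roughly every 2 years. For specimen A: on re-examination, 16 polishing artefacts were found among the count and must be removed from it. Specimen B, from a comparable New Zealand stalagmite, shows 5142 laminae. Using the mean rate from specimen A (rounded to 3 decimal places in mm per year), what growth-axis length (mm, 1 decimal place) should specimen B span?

761.0 mm

Specimen A: true lamina count = 3753 − 16 = 3737.
Specimen A: 3737 laminae at 2 years each span 3737 × 2 = 7474 years.
A: Mean rate = 553.4 mm / 7474 years ≈ 0.074 mm per year.
Specimen B: at 2 years per lamina, 5142 × 2 = 10284 years. B's length ≈ 0.074 × 10284 = 761.0 mm.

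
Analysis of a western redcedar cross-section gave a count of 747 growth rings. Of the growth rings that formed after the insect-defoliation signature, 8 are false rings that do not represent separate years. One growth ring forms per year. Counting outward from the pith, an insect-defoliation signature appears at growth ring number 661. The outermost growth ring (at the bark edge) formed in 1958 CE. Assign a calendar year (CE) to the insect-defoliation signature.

Between growth ring 661 and the bark edge there are 747 − 661 = 86 growth rings.
Removing the 8 false growth rings leaves 86 − 8 = 78 true growth rings beyond the insect-defoliation signature.
1958 − 78 = 1880 CE.

1880 CE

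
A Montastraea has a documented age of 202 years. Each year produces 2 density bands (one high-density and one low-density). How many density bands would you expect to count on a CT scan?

202 years at 2 density bands per year gives 202 × 2 = 404 density bands.
So 404 density bands should be present.

404 density bands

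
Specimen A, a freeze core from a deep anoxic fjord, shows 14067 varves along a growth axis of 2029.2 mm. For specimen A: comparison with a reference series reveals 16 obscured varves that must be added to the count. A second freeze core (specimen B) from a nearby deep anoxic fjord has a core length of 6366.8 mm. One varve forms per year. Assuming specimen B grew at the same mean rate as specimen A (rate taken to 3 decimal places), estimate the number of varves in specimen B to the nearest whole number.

Specimen A: adjusted count: 14067 + 16 = 14083 varves.
A: 2029.2 mm over 14083 years gives 2029.2 / 14083 ≈ 0.144 mm/year.
B spans 6366.8 / 0.144 = 44213.89 years ≈ 44214 varves.

44214 varves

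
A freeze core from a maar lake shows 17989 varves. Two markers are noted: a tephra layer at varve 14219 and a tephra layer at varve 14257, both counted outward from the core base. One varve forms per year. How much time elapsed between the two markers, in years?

Separation: 14257 − 14219 = 38 varves.
One varve per year makes the interval 38 years.

38 years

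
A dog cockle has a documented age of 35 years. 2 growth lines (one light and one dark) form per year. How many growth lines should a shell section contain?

70 growth lines

35 years at 2 growth lines per year gives 35 × 2 = 70 growth lines.
So 70 growth lines should be present.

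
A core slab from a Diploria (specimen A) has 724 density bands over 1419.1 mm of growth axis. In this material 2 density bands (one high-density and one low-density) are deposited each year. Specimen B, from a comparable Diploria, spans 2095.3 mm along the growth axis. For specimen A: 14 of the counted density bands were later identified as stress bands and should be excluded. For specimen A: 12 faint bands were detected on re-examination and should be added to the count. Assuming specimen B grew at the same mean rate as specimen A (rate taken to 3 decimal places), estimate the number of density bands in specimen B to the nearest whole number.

Specimen A: after corrections the count is 724 − 14 + 12 = 722 density bands.
Specimen A: dividing by 2 density bands per year: 722 / 2 = 361 years.
A: Mean rate = 1419.1 mm / 361 years ≈ 3.931 mm per year.
Specimen B: 2095.3 mm / 3.931 mm per year = 533.02 years; at 2 density bands per year that is 533.02 × 2 ≈ 1066 density bands.

1066 density bands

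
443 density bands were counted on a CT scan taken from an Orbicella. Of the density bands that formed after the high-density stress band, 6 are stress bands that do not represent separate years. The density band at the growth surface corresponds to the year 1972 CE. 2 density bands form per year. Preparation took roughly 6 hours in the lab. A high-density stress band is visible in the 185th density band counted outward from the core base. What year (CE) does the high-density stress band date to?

443 − 185 = 258 density bands lie beyond the high-density stress band toward the growth surface.
Excluding 6 false density bands: 258 − 6 = 252.
With 2 density bands per year, 252 / 2 = 126 years.
The density band at the growth surface is 1972 CE, so the high-density stress band dates to 1972 − 126 = 1846 CE.

1846 CE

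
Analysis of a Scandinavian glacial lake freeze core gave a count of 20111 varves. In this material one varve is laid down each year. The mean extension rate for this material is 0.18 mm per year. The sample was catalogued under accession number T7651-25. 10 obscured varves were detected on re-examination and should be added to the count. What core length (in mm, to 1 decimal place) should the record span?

True varve count = 20111 + 10 = 20121.
Length ≈ 0.18 × 20121 = 3621.8 mm.

3621.8 mm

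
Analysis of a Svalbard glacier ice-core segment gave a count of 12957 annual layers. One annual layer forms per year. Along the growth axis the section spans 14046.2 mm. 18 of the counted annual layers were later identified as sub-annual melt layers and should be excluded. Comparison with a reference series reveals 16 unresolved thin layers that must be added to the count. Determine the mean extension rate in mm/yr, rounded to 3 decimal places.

1.084 mm/yr

After corrections the count is 12957 − 18 + 16 = 12955 annual layers.
14046.2 mm over 12955 years gives 14046.2 / 12955 ≈ 1.084 mm/yr.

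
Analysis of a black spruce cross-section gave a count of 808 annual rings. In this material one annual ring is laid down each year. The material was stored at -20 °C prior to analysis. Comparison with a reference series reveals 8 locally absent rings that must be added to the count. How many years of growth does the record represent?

Adjusted count: 808 + 8 = 816 annual rings.
With a one-to-one annual ring periodicity this is 816 years.

816 yr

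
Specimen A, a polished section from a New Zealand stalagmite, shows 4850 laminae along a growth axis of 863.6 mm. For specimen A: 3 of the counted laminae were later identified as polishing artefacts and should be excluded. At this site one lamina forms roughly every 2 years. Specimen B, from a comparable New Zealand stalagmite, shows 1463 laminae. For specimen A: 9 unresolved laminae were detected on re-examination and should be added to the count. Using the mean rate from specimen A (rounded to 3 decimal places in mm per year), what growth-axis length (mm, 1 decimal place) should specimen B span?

260.4 mm

Specimen A: correcting the raw count gives 4850 − 3 + 9 = 4856 true laminae.
Specimen A: at 2 years per lamina, 4856 × 2 = 9712 years.
A: Extension rate ≈ 863.6 / 9712 = 0.089 mm/yr.
Specimen B: 1463 laminae at 2 years each span 1463 × 2 = 2926 years. For B, 0.089 mm/year × 2926 years = 260.4 mm.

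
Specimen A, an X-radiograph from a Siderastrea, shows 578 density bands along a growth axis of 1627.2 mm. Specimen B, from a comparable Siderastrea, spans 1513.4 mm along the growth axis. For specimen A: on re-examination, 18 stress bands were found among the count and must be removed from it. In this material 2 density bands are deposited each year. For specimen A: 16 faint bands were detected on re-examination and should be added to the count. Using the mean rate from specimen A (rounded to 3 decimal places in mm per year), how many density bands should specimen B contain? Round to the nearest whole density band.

536 density bands

Specimen A: true density band count = 578 − 18 + 16 = 576.
Specimen A: 576 density bands at 2 per year is 576 / 2 = 288 years.
A: Mean rate = 1627.2 mm / 288 years ≈ 5.650 mm/year.
Specimen B: 1513.4 mm / 5.650 mm per year = 267.86 years; at 2 density bands per year that is 267.86 × 2 ≈ 536 density bands.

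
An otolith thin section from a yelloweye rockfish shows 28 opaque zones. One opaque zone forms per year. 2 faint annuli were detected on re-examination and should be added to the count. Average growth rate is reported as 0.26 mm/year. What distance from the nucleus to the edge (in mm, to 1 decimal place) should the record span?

Adjusted count: 28 + 2 = 30 opaque zones.
Length ≈ 0.26 × 30 = 7.8 mm.

7.8 mm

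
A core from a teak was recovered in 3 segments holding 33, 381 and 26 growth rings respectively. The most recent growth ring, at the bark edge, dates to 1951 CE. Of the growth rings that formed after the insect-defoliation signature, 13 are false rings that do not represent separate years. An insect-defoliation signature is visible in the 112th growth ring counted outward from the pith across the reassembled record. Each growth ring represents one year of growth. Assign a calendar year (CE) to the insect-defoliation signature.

1636 CE

Total growth rings = 33 + 381 + 26 = 440.
The insect-defoliation signature sits at growth ring 112 from the pith, so 440 − 112 = 328 growth rings formed after it.
328 − 13 false = 315 true growth rings after the insect-defoliation signature.
The growth ring at the bark edge is 1951 CE, so the insect-defoliation signature dates to 1951 − 315 = 1636 CE.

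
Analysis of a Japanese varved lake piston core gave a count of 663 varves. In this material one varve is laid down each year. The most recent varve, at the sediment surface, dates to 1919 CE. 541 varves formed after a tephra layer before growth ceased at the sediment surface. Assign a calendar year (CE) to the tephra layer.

541 varves formed after the tephra layer.
The varve at the sediment surface is 1919 CE, so the tephra layer dates to 1919 − 541 = 1378 CE.

1378 CE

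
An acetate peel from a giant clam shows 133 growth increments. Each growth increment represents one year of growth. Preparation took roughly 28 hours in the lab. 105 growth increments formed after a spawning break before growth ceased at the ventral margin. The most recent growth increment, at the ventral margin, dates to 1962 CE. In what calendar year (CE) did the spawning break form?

1857 CE

105 growth increments formed after the spawning break.
Counting back 105 years from 1962 CE places the spawning break in 1962 − 105 = 1857 CE.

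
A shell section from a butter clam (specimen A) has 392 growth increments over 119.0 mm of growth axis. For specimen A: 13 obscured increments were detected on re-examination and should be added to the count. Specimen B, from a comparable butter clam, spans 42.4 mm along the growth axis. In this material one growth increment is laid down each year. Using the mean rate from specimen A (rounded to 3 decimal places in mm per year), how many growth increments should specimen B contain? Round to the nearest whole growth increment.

Specimen A: correcting the raw count gives 392 + 13 = 405 true growth increments.
A: Mean rate = 119.0 mm / 405 years ≈ 0.294 mm per year.
For B, 42.4 / 0.294 = 144.22 years ≈ 144 growth increments.

144 growth increments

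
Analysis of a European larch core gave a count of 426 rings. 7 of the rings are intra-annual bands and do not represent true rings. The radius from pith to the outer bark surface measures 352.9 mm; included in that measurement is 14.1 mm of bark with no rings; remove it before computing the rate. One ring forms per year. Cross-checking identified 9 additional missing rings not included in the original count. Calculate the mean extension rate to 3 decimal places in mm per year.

After corrections the count is 426 − 7 + 9 = 428 rings.
Net length = 352.9 − 14.1 = 338.8 mm.
338.8 mm over 428 years gives 338.8 / 428 ≈ 0.792 mm per year.

0.792 mm per year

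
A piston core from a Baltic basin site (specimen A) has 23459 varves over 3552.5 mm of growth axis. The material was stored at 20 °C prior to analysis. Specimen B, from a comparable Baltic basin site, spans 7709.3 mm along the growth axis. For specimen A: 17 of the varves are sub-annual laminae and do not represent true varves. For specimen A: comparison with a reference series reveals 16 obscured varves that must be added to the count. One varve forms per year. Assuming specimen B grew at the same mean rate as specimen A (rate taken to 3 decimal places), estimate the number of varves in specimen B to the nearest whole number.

51055 varves

Specimen A: adjusted count: 23459 − 17 + 16 = 23458 varves.
A: 3552.5 mm over 23458 years gives 3552.5 / 23458 ≈ 0.151 mm/yr.
B spans 7709.3 / 0.151 = 51054.97 years ≈ 51055 varves.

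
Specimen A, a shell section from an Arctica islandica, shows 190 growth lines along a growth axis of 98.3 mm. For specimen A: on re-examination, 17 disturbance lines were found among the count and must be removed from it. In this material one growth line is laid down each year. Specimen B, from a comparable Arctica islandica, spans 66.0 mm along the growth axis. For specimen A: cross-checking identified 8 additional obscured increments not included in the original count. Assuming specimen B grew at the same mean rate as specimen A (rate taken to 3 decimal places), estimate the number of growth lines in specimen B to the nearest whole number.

Specimen A: true growth line count = 190 − 17 + 8 = 181.
A: 98.3 mm over 181 years gives 98.3 / 181 ≈ 0.543 mm/yr.
Specimen B: 66.0 mm / 0.543 mm per year = 121.55 years ≈ 122 growth lines.

122 growth lines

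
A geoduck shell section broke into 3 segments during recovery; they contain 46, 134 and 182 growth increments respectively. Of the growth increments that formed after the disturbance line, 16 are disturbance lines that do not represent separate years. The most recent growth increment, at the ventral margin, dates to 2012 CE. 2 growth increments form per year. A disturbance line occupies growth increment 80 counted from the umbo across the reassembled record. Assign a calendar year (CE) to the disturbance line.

Total growth increments = 46 + 134 + 182 = 362.
The disturbance line sits at growth increment 80 from the umbo, so 362 − 80 = 282 growth increments formed after it.
Excluding 16 false growth increments: 282 − 16 = 266.
266 growth increments at 2 per year is 266 / 2 = 133 years.
The growth increment at the ventral margin is 2012 CE, so the disturbance line dates to 2012 − 133 = 1879 CE.

1879 CE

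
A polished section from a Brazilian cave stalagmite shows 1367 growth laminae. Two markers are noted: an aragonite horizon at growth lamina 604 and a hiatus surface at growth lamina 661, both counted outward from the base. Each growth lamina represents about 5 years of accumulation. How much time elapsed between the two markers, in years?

661 − 604 = 57 growth laminae lie between the two events.
57 growth laminae at 5 years each span 57 × 5 = 285 years.

285 yr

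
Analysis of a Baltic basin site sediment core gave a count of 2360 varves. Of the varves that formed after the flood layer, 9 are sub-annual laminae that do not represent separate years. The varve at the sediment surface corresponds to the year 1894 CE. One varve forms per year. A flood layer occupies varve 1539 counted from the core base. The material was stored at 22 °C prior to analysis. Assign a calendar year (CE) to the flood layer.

Between varve 1539 and the sediment surface there are 2360 − 1539 = 821 varves.
Removing the 9 false varves leaves 821 − 9 = 812 true varves beyond the flood layer.
The varve at the sediment surface is 1894 CE, so the flood layer dates to 1894 − 812 = 1082 CE.

1082 CE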